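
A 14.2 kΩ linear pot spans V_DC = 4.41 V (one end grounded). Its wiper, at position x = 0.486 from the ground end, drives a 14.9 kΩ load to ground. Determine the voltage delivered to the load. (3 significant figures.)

Lower segment x·R_p = 6.901 kΩ; upper segment (1−x)·R_p = 7.299 kΩ.
(x·R_p) ‖ R_L = 4.717 kΩ.
Loaded-divider output: V_out = 4.41 × 0.3925 = 1.731 V.
(Unloaded: V_out = x·V_DC = 2.14 V.)

V_out ≈ 1.73 V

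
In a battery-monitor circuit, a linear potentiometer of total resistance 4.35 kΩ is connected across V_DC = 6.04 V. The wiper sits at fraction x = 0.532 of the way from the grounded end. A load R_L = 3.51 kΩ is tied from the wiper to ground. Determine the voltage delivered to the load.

Split the track: R_lower = x·R_p = 2.314 kΩ, R_upper = (1−x)·R_p = 2.036 kΩ.
(x·R_p) ‖ R_L = 1.395 kΩ.
Then V_out = V_DC · 1.395/(2.036 + 1.395) = 2.456 V.

V_out ≈ 2.46 V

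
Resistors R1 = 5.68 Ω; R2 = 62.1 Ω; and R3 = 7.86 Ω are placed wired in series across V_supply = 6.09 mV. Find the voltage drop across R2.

ΣR = 5.68 + 62.1 + 7.86 = 75.64 Ω.
By the voltage-divider rule, V = 6.09 × 62.10/75.64 = 5.000 mV.

V ≈ 5.00 mV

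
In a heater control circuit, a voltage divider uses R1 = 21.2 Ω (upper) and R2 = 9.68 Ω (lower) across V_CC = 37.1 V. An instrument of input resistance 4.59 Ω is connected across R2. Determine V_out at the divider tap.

R2 ‖ R_L = (9.68 × 4.59)/(9.68 + 4.59) = 3.114 Ω.
Now apply the divider: V_out = 37.1 × 0.1281 = 4.751 V.

V_out ≈ 4.75 V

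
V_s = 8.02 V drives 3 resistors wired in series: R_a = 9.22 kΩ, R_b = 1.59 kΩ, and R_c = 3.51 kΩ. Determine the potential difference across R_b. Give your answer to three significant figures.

Total series resistance ΣR = 9.22 + 1.59 + 3.51 = 14.32 kΩ.
Voltage divider: V = V_s · (1.590 / 14.32) = 8.02 × 0.1110 = 0.8905 V.

V ≈ 0.890 V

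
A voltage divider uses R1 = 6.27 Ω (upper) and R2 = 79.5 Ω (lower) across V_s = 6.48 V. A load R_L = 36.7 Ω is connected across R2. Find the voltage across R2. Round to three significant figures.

R2 ‖ R_L = (79.5 × 36.7)/(79.5 + 36.7) = 25.11 Ω.
Voltage divider with the loaded lower leg: V_out = 6.48 × 25.11/(6.27 + 25.11) = 6.48 × 0.8002 = 5.185 V.
(Unloaded it would be 6.01 V; the load pulls it down.)

V_out ≈ 5.19 V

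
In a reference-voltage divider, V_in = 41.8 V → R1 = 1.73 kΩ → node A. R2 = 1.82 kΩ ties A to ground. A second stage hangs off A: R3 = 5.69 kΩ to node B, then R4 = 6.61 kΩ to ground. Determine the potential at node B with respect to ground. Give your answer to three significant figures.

V_B ≈ 10.7 V

Node A sees R2 in parallel with the series input of stage 2, R3 + R4 = 12.30 kΩ.
R2 ‖ (R3+R4) = 1.585 kΩ.
So V_A = 41.8 × 0.4782 = 19.99 V.
Stage 2 is unloaded, so V_B = V_A · R4/(R3+R4) = 19.99 × 6.61/12.30 = 10.74 V.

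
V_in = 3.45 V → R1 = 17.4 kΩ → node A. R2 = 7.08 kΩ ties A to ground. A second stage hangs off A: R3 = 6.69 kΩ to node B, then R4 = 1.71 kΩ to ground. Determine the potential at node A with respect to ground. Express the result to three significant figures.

V_A ≈ 0.624 V

Node A sees R2 in parallel with the series input of stage 2, R3 + R4 = 8.400 kΩ.
R2 ‖ (R3+R4) = 3.842 kΩ.
First divider: V_A = V_in · 3.842/(17.4 + 3.842) = 0.6240 V.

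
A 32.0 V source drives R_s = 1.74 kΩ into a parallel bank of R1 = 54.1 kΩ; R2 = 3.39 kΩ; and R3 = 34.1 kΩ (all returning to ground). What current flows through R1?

I ≈ 0.371 mA

Equivalent of the parallel group: R_p = 2.917 kΩ.
V_A = 32.0 × 2.917/4.657 = 20.04 V.
Branch current I = V_A/R1 = 20.04/54.1 = 0.3705 mA.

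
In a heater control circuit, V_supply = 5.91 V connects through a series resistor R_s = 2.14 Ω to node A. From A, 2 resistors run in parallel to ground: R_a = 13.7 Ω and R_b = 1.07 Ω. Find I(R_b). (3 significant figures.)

Combine the parallel branches: R_p = (1/13.7 + 1/1.07)⁻¹ = 0.9925 Ω.
V_A = 5.91 × 0.9925/3.132 = 1.873 V.
Branch current I = V_A/R_b = 1.873/1.07 = 1.750 A.

I ≈ 1.75 A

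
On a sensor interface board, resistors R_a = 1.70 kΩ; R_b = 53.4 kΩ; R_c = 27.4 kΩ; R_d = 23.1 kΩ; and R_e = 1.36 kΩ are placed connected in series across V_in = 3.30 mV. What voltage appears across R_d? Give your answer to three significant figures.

ΣR = 1.70 + 53.4 + 27.4 + 23.1 + 1.36 = 107.0 kΩ.
Voltage divider: V = V_in · (23.10 / 107.0) = 3.30 × 0.2160 = 0.7127 mV.

V ≈ 0.713 mV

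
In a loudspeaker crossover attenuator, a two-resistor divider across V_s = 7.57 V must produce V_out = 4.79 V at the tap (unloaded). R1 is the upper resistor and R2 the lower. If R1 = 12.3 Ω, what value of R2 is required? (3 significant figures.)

Required fraction k = V_out/V_s = 0.6328.
So R2 = R1 · V_out/(V_s − V_out) = 12.3 × 4.79/(7.57 − 4.79) = 12.3 × 1.723 = 21.19 Ω.

R2 ≈ 21.2 Ω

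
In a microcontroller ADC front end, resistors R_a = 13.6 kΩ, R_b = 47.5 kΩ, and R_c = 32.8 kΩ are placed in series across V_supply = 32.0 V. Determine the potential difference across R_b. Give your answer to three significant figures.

Series total: ΣR = 13.6 + 47.5 + 32.8 = 93.90 kΩ.
V = V_supply · R/ΣR = 32.0 × 0.5059 = 16.19 V.

V ≈ 16.2 V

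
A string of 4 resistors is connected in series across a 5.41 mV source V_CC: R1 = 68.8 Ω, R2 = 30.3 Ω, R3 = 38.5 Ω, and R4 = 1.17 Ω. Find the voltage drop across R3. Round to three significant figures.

V ≈ 1.50 mV

Total series resistance ΣR = 68.8 + 30.3 + 38.5 + 1.17 = 138.8 Ω.
V = V_CC · R/ΣR = 5.41 × 0.2774 = 1.501 mV.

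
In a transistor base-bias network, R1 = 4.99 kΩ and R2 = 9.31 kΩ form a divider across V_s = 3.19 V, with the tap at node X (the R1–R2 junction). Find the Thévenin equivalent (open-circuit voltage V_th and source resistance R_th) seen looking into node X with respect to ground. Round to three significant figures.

V_th ≈ 2.08 V, R_th ≈ 3.25 kΩ

With X open, the divider is unloaded: V_th = 3.19 × 9.31/14.30 = 2.077 V.
Zeroing V_s shorts the top of R1 to ground, so R_th = R1 ‖ R2 = 3.249 kΩ.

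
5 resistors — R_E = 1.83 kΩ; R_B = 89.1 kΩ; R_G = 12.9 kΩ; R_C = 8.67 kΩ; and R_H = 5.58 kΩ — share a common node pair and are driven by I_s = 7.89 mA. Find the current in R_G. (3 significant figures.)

I ≈ 0.658 mA

Total conductance ΣG = 1/1.83 + 1/89.1 + 1/12.9 + 1/8.67 + 1/5.58 = 0.9297 (units of 1/kΩ).
Current divider: I(R_G) = I_s · G_k/ΣG = 7.89 × (0.07752/0.9297) = 7.89 × 0.08338 = 0.6578 mA.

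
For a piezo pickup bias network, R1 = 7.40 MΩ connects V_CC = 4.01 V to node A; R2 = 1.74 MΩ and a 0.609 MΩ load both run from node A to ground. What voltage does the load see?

V_out ≈ 0.230 V

The load sits in parallel with R2, giving an effective lower resistance R2' = R2·R_L/(R2+R_L) = 0.4511 MΩ.
Then V_out = V_CC · R2'/(R1 + R2') = 4.01 × 0.4511/7.851 = 0.2304 V.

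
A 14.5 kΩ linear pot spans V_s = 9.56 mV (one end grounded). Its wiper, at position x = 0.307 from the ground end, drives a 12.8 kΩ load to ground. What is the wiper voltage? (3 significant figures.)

Split the track: R_lower = x·R_p = 4.452 kΩ, R_upper = (1−x)·R_p = 10.05 kΩ.
R_L loads the lower segment: effective lower R = 3.303 kΩ.
V_out = 9.56 × 3.303/(10.05 + 3.303) = 2.365 mV.

V_out ≈ 2.36 mV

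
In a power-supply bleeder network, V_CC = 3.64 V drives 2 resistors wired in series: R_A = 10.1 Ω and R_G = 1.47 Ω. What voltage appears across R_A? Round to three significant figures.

Series total: ΣR = 10.1 + 1.47 = 11.57 Ω.
By the voltage-divider rule, V = 3.64 × 10.10/11.57 = 3.178 V.

V ≈ 3.18 V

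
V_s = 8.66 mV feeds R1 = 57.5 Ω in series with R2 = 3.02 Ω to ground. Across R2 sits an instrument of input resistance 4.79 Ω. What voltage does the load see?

R2 ‖ R_L = (3.02 × 4.79)/(3.02 + 4.79) = 1.852 Ω.
Now apply the divider: V_out = 8.66 × 0.03121 = 0.2703 mV.
(Unloaded it would be 0.432 mV; the load pulls it down.)

V_out ≈ 0.270 mV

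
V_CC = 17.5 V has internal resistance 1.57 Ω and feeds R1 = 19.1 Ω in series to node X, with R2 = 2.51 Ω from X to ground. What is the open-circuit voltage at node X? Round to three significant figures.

V_th ≈ 1.89 V

R1' = 1.57 + 19.1 = 20.67 Ω (source resistance + R1).
Open-circuit (no load on X): V_th = V_CC · R2/(R1' + R2) = 17.5 × 2.51/(20.67 + 2.51) = 1.895 V.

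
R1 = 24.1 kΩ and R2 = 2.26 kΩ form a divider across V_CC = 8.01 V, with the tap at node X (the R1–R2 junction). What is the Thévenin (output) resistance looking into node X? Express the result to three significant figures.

R_th ≈ 2.07 kΩ

Zeroing V_CC shorts the top of R1 to ground, so R_th = R1 ‖ R2 = 2.066 kΩ.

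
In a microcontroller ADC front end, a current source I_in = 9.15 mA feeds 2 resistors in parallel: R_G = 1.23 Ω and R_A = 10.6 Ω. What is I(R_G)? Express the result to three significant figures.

With just two branches, the current splits inversely with resistance.
So I = 9.15 × 10.6/11.83 = 8.199 mA.

I ≈ 8.20 mA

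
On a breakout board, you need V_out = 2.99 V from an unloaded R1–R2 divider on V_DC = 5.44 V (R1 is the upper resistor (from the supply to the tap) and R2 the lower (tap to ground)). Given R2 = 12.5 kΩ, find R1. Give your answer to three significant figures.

Required fraction k = V_out/V_DC = 0.5496.
So R1 = R2 · (V_DC/V_out − 1) = 12.5 × (5.44/2.99 − 1) = 12.5 × 0.8194 = 10.24 kΩ.

R1 ≈ 10.2 kΩ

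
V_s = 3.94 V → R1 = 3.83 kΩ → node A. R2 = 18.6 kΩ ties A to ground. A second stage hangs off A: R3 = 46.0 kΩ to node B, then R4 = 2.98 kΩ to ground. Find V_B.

Node A sees R2 in parallel with the series input of stage 2, R3 + R4 = 48.98 kΩ.
Effective lower resistance at A: R2 ‖ 48.98 = 13.48 kΩ.
V_A = 3.94 × 13.48/(3.83 + 13.48) = 3.068 V.
Then the unloaded second divider: V_B = V_A × R4/(R3+R4) = 3.068 × 0.06084 = 0.1867 V.

V_B ≈ 0.187 V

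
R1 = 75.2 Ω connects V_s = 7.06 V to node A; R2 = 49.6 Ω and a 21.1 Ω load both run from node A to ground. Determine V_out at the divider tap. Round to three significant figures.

V_out ≈ 1.16 V

R2 ‖ R_L = (49.6 × 21.1)/(49.6 + 21.1) = 14.80 Ω.
Now apply the divider: V_out = 7.06 × 0.1645 = 1.161 V.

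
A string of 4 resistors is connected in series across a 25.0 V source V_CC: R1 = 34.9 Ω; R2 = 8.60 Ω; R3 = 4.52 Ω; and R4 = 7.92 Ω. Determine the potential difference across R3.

V ≈ 2.02 V

Total series resistance ΣR = 34.9 + 8.60 + 4.52 + 7.92 = 55.94 Ω.
By the voltage-divider rule, V = 25.0 × 4.520/55.94 = 2.020 V.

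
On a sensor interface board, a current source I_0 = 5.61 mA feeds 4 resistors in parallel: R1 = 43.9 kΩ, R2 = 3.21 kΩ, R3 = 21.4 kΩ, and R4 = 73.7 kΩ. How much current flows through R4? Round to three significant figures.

Total conductance ΣG = 1/43.9 + 1/3.21 + 1/21.4 + 1/73.7 = 0.3946 (units of 1/kΩ).
By the current-divider rule, I = I_0 · G_k/ΣG = 5.61 × 0.03439 = 0.1929 mA.

I ≈ 0.193 mA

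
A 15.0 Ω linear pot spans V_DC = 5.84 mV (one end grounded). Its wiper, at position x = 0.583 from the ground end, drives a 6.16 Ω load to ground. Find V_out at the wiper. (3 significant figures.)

V_out ≈ 2.14 mV

Lower segment x·R_p = 8.745 Ω; upper segment (1−x)·R_p = 6.255 Ω.
(x·R_p) ‖ R_L = 3.614 Ω.
V_out = 5.84 × 3.614/(6.255 + 3.614) = 2.139 mV.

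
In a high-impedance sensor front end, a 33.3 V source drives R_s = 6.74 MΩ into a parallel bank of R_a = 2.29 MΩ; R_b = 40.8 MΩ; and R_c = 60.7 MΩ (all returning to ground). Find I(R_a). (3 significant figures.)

Combine the parallel branches: R_p = (1/2.29 + 1/40.8 + 1/60.7)⁻¹ = 2.094 MΩ.
Node voltage V_A = V_DC · R_p/(R_s + R_p) = 33.3 × 0.2370 = 7.892 V.
I(R_a) = V_A / R_a = 7.892/2.29 = 3.446 µA.
(Equivalently: I_total = 3.770 µA, then current-divider fraction G_k/ΣG = 0.9142.)

I ≈ 3.45 µA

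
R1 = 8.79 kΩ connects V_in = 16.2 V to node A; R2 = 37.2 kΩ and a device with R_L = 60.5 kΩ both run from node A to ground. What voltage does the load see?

V_out ≈ 11.7 V

First combine the lower leg with the load: R2 ‖ R_L = 23.04 kΩ.
Then V_out = V_in · R2'/(R1 + R2') = 16.2 × 23.04/31.83 = 11.73 V.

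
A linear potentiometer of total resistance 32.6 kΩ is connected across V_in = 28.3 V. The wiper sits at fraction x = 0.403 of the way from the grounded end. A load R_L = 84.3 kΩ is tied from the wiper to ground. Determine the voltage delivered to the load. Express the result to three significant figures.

V_out ≈ 10.4 V

Lower segment x·R_p = 13.14 kΩ; upper segment (1−x)·R_p = 19.46 kΩ.
(x·R_p) ‖ R_L = 11.37 kΩ.
V_out = 28.3 × 11.37/(19.46 + 11.37) = 10.43 V.
(Unloaded: V_out = x·V_in = 11.4 V.)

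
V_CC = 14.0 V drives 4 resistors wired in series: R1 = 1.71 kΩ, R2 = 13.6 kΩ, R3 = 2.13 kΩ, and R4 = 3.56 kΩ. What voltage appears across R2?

Total series resistance ΣR = 1.71 + 13.6 + 2.13 + 3.56 = 21.00 kΩ.
By the voltage-divider rule, V = 14.0 × 13.60/21.00 = 9.067 V.

V ≈ 9.07 V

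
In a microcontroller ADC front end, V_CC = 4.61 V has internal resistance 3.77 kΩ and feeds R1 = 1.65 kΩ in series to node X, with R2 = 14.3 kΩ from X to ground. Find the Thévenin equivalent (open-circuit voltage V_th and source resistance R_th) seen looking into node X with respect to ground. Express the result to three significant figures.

V_th ≈ 3.34 V, R_th ≈ 3.93 kΩ

R1' = 3.77 + 1.65 = 5.420 kΩ (source resistance + R1).
Open-circuit (no load on X): V_th = V_CC · R2/(R1' + R2) = 4.61 × 14.3/(5.420 + 14.3) = 3.343 V.
Looking into X with the source shorted: R_th = R1'·R2/(R1'+R2) = 5.420 × 14.3/19.72 = 3.930 kΩ.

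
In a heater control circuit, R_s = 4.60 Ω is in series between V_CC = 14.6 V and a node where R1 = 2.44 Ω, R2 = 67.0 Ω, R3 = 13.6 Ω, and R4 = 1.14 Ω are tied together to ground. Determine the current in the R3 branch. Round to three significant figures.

Equivalent of the parallel group: R_p = 0.7270 Ω.
Node voltage V_A = V_CC · R_p/(R_s + R_p) = 14.6 × 0.1365 = 1.993 V.
Branch current I = V_A/R3 = 1.993/13.6 = 0.1465 A.
(Equivalently: I_total = 2.741 A, then current-divider fraction G_k/ΣG = 0.05346.)

I ≈ 0.147 A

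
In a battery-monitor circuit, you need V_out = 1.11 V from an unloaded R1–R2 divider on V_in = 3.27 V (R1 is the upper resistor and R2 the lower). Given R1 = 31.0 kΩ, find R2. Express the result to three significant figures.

The divider ratio is R2/(R1+R2) = 1.11/3.27 = 0.3394.
Rearranging, R2 = R1·k/(1−k) = 31.0 × 0.5139 = 15.93 kΩ.

R2 ≈ 15.9 kΩ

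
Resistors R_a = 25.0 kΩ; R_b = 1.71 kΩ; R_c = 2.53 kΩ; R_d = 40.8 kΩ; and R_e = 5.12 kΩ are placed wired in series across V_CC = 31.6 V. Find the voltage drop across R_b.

Series total: ΣR = 25.0 + 1.71 + 2.53 + 40.8 + 5.12 = 75.16 kΩ.
By the voltage-divider rule, V = 31.6 × 1.710/75.16 = 0.7189 V.

V ≈ 0.719 V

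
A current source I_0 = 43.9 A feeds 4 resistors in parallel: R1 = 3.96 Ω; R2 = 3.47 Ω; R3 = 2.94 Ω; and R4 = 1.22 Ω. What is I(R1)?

I ≈ 6.52 A

ΣG = 1/3.96 + 1/3.47 + 1/2.94 + 1/1.22 = 1.701.
Current divider: I(R1) = I_0 · G_k/ΣG = 43.9 × (0.2525/1.701) = 43.9 × 0.1485 = 6.519 A.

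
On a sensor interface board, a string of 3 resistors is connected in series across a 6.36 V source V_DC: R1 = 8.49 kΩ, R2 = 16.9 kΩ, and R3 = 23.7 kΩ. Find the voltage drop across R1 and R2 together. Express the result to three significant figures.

V ≈ 3.29 V

Total series resistance ΣR = 8.49 + 16.9 + 23.7 = 49.09 kΩ.
R_{R1..R2} = 8.49 + 16.9 = 25.39 kΩ.
Voltage divider: V = V_DC · (25.39 / 49.09) = 6.36 × 0.5172 = 3.289 V.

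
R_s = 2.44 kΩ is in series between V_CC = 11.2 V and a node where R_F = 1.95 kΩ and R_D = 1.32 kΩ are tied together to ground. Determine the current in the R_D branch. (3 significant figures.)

Combine the parallel branches: R_p = (1/1.95 + 1/1.32)⁻¹ = 0.7872 kΩ.
V_A by voltage divider: V_A = 11.2 × 0.7872/(2.44 + 0.7872) = 2.732 V.
I(R_D) = V_A / R_D = 2.732/1.32 = 2.070 mA.

I ≈ 2.07 mA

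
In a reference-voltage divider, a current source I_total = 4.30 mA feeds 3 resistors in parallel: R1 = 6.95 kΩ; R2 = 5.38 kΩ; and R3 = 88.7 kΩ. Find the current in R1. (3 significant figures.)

I ≈ 1.81 mA

ΣG = 1/6.95 + 1/5.38 + 1/88.7 = 0.3410.
Current divider: I(R1) = I_total · G_k/ΣG = 4.30 × (0.1439/0.3410) = 4.30 × 0.4219 = 1.814 mA.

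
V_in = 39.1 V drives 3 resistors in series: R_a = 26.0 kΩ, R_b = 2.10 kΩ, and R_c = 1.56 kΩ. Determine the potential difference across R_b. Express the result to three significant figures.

Total series resistance ΣR = 26.0 + 2.10 + 1.56 = 29.66 kΩ.
Voltage divider: V = V_in · (2.100 / 29.66) = 39.1 × 0.07080 = 2.768 V.

V ≈ 2.77 V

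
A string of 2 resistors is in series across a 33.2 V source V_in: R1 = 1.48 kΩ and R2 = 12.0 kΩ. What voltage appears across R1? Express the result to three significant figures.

V ≈ 3.65 V

ΣR = 1.48 + 12.0 = 13.48 kΩ.
V = V_in · R/ΣR = 33.2 × 0.1098 = 3.645 V.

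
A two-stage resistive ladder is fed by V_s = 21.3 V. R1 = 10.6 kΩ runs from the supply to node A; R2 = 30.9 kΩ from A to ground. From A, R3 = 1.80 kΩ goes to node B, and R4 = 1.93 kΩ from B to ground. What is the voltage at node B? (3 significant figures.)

V_B ≈ 2.63 V

The second stage (R3 + R4 = 3.730 kΩ) loads node A in parallel with R2.
Effective lower resistance at A: R2 ‖ 3.730 = 3.328 kΩ.
V_A = 21.3 × 3.328/(10.6 + 3.328) = 5.090 V.
Then the unloaded second divider: V_B = V_A × R4/(R3+R4) = 5.090 × 0.5174 = 2.634 V.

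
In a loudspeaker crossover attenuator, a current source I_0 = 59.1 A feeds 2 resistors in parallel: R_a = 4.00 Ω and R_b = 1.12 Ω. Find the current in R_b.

I ≈ 46.2 A

For two parallel branches, I_k = I_0 · (other R)/(sum of R).
I(R_b) = 59.1 × 4.00/(4.00 + 1.12) = 59.1 × 0.7812 = 46.17 A.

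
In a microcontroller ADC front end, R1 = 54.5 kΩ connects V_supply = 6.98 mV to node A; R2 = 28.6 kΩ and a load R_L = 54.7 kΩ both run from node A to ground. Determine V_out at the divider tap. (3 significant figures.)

V_out ≈ 1.79 mV

The load sits in parallel with R2, giving an effective lower resistance R2' = R2·R_L/(R2+R_L) = 18.78 kΩ.
Voltage divider with the loaded lower leg: V_out = 6.98 × 18.78/(54.5 + 18.78) = 6.98 × 0.2563 = 1.789 mV.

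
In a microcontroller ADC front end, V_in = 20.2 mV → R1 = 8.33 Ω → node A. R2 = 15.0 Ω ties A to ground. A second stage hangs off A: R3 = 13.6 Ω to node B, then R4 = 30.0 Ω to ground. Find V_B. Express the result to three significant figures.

The second stage (R3 + R4 = 43.60 Ω) loads node A in parallel with R2.
Effective lower resistance at A: R2 ‖ 43.60 = 11.16 Ω.
First divider: V_A = V_in · 11.16/(8.33 + 11.16) = 11.57 mV.
V_B = V_A × 0.6881 = 7.959 mV.

V_B ≈ 7.96 mV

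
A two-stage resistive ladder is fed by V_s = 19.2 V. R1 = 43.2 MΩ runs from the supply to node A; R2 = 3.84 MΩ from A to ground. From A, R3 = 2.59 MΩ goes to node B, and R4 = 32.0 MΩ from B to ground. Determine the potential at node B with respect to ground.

The second stage (R3 + R4 = 34.59 MΩ) loads node A in parallel with R2.
R2 ‖ (R3+R4) = 3.456 MΩ.
First divider: V_A = V_s · 3.456/(43.2 + 3.456) = 1.422 V.
V_B = V_A × 0.9251 = 1.316 V.

V_B ≈ 1.32 V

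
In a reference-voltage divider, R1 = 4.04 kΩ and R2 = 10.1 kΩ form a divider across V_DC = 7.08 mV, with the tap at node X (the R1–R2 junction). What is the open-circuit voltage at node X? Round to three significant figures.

Open-circuit (no load on X): V_th = V_DC · R2/(R1 + R2) = 7.08 × 10.1/(4.040 + 10.1) = 5.057 mV.

V_th ≈ 5.06 mV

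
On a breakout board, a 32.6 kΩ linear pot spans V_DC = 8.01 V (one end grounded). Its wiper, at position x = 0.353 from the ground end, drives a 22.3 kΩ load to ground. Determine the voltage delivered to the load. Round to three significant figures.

V_out ≈ 2.12 V

The pot divides into 21.09 kΩ above the wiper and 11.51 kΩ below.
Lower segment in parallel with the load: 11.51 ‖ 22.3 = 7.591 kΩ.
Then V_out = V_DC · 7.591/(21.09 + 7.591) = 2.120 V.
(Unloaded: V_out = x·V_DC = 2.83 V.)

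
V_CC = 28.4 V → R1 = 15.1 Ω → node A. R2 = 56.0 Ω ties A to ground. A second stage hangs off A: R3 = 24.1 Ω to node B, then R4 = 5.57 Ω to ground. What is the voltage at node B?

V_B ≈ 3.00 V

The second stage (R3 + R4 = 29.67 Ω) loads node A in parallel with R2.
Effective lower resistance at A: R2 ‖ 29.67 = 19.39 Ω.
So V_A = 28.4 × 0.5622 = 15.97 V.
Then the unloaded second divider: V_B = V_A × R4/(R3+R4) = 15.97 × 0.1877 = 2.998 V.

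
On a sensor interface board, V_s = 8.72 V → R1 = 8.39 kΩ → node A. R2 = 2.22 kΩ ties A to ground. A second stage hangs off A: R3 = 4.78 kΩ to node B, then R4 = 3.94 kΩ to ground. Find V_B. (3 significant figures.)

The second stage (R3 + R4 = 8.720 kΩ) loads node A in parallel with R2.
R2 ‖ (R3+R4) = 1.770 kΩ.
So V_A = 8.72 × 0.1742 = 1.519 V.
Stage 2 is unloaded, so V_B = V_A · R4/(R3+R4) = 1.519 × 3.94/8.720 = 0.6862 V.

V_B ≈ 0.686 V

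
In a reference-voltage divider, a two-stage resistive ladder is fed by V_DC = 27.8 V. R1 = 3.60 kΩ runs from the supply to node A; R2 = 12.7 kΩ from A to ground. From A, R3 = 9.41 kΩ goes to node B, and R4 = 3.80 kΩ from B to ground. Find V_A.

Looking into the second stage from A: R3 + R4 = 13.21 kΩ appears in parallel with R2.
Effective lower resistance at A: R2 ‖ 13.21 = 6.475 kΩ.
V_A = 27.8 × 6.475/(3.60 + 6.475) = 17.87 V.

V_A ≈ 17.9 V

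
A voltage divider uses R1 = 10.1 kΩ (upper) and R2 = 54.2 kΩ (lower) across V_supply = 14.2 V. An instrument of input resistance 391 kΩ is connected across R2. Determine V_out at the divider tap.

First combine the lower leg with the load: R2 ‖ R_L = 47.60 kΩ.
Then V_out = V_supply · R2'/(R1 + R2') = 14.2 × 47.60/57.70 = 11.71 V.

V_out ≈ 11.7 V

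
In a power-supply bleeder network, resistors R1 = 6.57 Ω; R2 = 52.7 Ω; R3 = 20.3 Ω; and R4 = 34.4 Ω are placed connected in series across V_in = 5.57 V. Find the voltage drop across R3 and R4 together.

Total series resistance ΣR = 6.57 + 52.7 + 20.3 + 34.4 = 114.0 Ω.
R_{R3..R4} = 20.3 + 34.4 = 54.70 Ω.
Voltage divider: V = V_in · (54.70 / 114.0) = 5.57 × 0.4800 = 2.673 V.

V ≈ 2.67 V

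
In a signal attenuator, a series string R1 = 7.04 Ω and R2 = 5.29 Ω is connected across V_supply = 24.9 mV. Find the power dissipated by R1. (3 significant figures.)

P ≈ 28.7 µW

ΣR = 12.33 Ω → I = 24.9/12.33 = 2.019 mA.
V(R1) = I·R = 14.22 mV; P = V·I = 14.22 × 2.019 = 28.71 µW.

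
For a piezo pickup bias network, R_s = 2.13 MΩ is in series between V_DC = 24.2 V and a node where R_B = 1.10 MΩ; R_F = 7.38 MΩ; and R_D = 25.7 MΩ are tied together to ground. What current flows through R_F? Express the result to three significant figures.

I ≈ 0.991 µA

Equivalent of the parallel group: R_p = 0.9229 MΩ.
Node voltage V_A = V_DC · R_p/(R_s + R_p) = 24.2 × 0.3023 = 7.316 V.
Branch current I = V_A/R_F = 7.316/7.38 = 0.9913 µA.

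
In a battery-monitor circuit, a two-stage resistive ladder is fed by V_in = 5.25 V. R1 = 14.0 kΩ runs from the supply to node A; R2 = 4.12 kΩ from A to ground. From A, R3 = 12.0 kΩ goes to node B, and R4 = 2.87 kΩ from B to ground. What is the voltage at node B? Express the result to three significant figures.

Looking into the second stage from A: R3 + R4 = 14.87 kΩ appears in parallel with R2.
Effective lower resistance at A: R2 ‖ 14.87 = 3.226 kΩ.
V_A = 5.25 × 3.226/(14.0 + 3.226) = 0.9832 V.
V_B = V_A × 0.1930 = 0.1898 V.

V_B ≈ 0.190 V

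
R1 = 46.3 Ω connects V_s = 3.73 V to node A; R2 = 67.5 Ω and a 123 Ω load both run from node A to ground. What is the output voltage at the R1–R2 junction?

V_out ≈ 1.81 V

The load sits in parallel with R2, giving an effective lower resistance R2' = R2·R_L/(R2+R_L) = 43.58 Ω.
Then V_out = V_s · R2'/(R1 + R2') = 3.73 × 43.58/89.88 = 1.809 V.
(Unloaded it would be 2.21 V; the load pulls it down.)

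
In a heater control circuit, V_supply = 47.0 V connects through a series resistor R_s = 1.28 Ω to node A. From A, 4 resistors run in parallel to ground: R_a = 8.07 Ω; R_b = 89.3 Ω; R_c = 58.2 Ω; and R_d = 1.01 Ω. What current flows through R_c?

Equivalent of the parallel group: R_p = 0.8754 Ω.
V_A = 47.0 × 0.8754/2.155 = 19.09 V.
I(R_c) = V_A / R_c = 19.09/58.2 = 0.3280 A.

I ≈ 0.328 A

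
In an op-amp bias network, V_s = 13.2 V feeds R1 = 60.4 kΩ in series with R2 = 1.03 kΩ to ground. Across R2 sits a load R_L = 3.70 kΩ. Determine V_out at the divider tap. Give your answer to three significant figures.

First combine the lower leg with the load: R2 ‖ R_L = 0.8057 kΩ.
Voltage divider with the loaded lower leg: V_out = 13.2 × 0.8057/(60.4 + 0.8057) = 13.2 × 0.01316 = 0.1738 V.

V_out ≈ 0.174 V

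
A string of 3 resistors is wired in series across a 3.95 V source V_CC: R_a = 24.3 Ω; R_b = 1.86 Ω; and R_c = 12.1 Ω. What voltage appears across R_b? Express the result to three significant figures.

Total series resistance ΣR = 24.3 + 1.86 + 12.1 = 38.26 Ω.
By the voltage-divider rule, V = 3.95 × 1.860/38.26 = 0.1920 V.

V ≈ 0.192 V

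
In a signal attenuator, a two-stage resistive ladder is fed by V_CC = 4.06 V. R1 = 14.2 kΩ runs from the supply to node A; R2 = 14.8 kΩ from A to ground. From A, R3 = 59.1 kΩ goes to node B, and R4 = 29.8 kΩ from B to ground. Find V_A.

Node A sees R2 in parallel with the series input of stage 2, R3 + R4 = 88.90 kΩ.
Effective lower resistance at A: R2 ‖ 88.90 = 12.69 kΩ.
V_A = 4.06 × 12.69/(14.2 + 12.69) = 1.916 V.

V_A ≈ 1.92 V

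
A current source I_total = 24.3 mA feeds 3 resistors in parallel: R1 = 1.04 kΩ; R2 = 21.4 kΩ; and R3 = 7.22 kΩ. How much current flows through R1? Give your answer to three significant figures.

I ≈ 20.4 mA

Conductances: ΣG = 1/1.04 + 1/21.4 + 1/7.22 = 1.147 (1/kΩ).
R1 takes the fraction G_k/ΣG = 0.9615/1.147 = 0.8385, so I = 24.3 × 0.8385 = 20.37 mA.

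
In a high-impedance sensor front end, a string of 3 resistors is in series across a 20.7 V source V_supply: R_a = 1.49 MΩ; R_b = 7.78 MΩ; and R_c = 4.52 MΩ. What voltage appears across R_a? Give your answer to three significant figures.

ΣR = 1.49 + 7.78 + 4.52 = 13.79 MΩ.
By the voltage-divider rule, V = 20.7 × 1.490/13.79 = 2.237 V.

V ≈ 2.24 V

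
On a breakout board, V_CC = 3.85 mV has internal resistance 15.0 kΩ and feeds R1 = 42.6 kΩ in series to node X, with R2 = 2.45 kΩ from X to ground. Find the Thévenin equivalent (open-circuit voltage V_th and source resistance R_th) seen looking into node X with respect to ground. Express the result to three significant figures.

V_th ≈ 0.157 mV, R_th ≈ 2.35 kΩ

R1' = 15.0 + 42.6 = 57.60 kΩ (source resistance + R1).
Open-circuit (no load on X): V_th = V_CC · R2/(R1' + R2) = 3.85 × 2.45/(57.60 + 2.45) = 0.1571 mV.
Zeroing V_CC shorts the top of R1' to ground, so R_th = R1' ‖ R2 = 2.350 kΩ.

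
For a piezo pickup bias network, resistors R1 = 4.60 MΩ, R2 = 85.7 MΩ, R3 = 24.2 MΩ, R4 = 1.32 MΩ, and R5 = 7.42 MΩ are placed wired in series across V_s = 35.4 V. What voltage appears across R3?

V ≈ 6.95 V

Series total: ΣR = 4.60 + 85.7 + 24.2 + 1.32 + 7.42 = 123.2 MΩ.
Voltage divider: V = V_s · (24.20 / 123.2) = 35.4 × 0.1964 = 6.951 V.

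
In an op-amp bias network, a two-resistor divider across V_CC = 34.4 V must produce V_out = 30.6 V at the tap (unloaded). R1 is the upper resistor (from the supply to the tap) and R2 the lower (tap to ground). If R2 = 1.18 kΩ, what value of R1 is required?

R1 ≈ 0.147 kΩ

The divider ratio is R2/(R1+R2) = 30.6/34.4 = 0.8895.
R1 = R2·(1/k − 1) = 1.18 × 0.1242 = 0.1465 kΩ.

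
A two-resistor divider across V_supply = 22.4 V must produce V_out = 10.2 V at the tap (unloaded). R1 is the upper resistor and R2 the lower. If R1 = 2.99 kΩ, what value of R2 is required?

R2 ≈ 2.50 kΩ

V_out/V_supply = R2/(R1+R2) = 0.4554.
Rearranging, R2 = R1·k/(1−k) = 2.99 × 0.8361 = 2.500 kΩ.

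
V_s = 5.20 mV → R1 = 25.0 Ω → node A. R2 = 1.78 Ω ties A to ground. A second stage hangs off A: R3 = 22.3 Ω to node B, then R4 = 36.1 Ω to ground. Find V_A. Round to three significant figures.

The second stage (R3 + R4 = 58.40 Ω) loads node A in parallel with R2.
R2 ‖ (R3+R4) = 1.727 Ω.
So V_A = 5.20 × 0.06463 = 0.3361 mV.

V_A ≈ 0.336 mV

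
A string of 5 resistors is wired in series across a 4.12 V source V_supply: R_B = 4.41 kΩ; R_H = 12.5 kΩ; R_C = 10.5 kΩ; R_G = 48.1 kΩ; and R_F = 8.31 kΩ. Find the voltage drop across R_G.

Total series resistance ΣR = 4.41 + 12.5 + 10.5 + 48.1 + 8.31 = 83.82 kΩ.
Voltage divider: V = V_supply · (48.10 / 83.82) = 4.12 × 0.5738 = 2.364 V.

V ≈ 2.36 V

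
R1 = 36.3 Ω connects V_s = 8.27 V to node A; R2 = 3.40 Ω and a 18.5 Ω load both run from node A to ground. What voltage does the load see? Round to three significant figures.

R2 ‖ R_L = (3.40 × 18.5)/(3.40 + 18.5) = 2.872 Ω.
Now apply the divider: V_out = 8.27 × 0.07332 = 0.6064 V.
(Unloaded it would be 0.708 V; the load pulls it down.)

V_out ≈ 0.606 V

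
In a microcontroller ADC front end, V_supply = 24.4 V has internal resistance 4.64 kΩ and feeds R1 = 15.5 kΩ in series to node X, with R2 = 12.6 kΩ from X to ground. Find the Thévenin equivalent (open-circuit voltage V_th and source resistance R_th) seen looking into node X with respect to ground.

V_th ≈ 9.39 V, R_th ≈ 7.75 kΩ

R1' = 4.64 + 15.5 = 20.14 kΩ (source resistance + R1).
Open-circuit (no load on X): V_th = V_supply · R2/(R1' + R2) = 24.4 × 12.6/(20.14 + 12.6) = 9.390 V.
With V_supply suppressed (replaced by a short), R_th = R1' ‖ R2 = (20.14 × 12.6)/(20.14 + 12.6) = 7.751 kΩ.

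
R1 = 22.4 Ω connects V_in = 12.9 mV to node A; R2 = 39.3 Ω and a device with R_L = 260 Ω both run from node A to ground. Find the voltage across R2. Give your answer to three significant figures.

First combine the lower leg with the load: R2 ‖ R_L = 34.14 Ω.
Voltage divider with the loaded lower leg: V_out = 12.9 × 34.14/(22.4 + 34.14) = 12.9 × 0.6038 = 7.789 mV.

V_out ≈ 7.79 mV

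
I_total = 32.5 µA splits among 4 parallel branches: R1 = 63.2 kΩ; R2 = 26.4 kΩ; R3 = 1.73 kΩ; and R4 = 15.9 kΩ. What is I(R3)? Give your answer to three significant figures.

I ≈ 27.0 µA

Conductances: ΣG = 1/63.2 + 1/26.4 + 1/1.73 + 1/15.9 = 0.6946 (1/kΩ).
Current divider: I(R3) = I_total · G_k/ΣG = 32.5 × (0.5780/0.6946) = 32.5 × 0.8321 = 27.04 µA.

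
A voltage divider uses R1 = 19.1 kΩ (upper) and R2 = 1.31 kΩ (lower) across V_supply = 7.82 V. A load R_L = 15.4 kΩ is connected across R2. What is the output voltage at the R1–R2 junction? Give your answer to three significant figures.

V_out ≈ 0.465 V

The load sits in parallel with R2, giving an effective lower resistance R2' = R2·R_L/(R2+R_L) = 1.207 kΩ.
Voltage divider with the loaded lower leg: V_out = 7.82 × 1.207/(19.1 + 1.207) = 7.82 × 0.05945 = 0.4649 V.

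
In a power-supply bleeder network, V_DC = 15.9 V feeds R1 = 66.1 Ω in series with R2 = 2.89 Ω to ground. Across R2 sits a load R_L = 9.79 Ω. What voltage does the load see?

R2 ‖ R_L = (2.89 × 9.79)/(2.89 + 9.79) = 2.231 Ω.
Then V_out = V_DC · R2'/(R1 + R2') = 15.9 × 2.231/68.33 = 0.5192 V.
(Unloaded it would be 0.666 V; the load pulls it down.)

V_out ≈ 0.519 V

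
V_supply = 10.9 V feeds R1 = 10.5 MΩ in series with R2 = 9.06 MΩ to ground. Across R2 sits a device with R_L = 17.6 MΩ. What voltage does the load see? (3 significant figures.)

V_out ≈ 3.96 V

First combine the lower leg with the load: R2 ‖ R_L = 5.981 MΩ.
Now apply the divider: V_out = 10.9 × 0.3629 = 3.956 V.
(Unloaded it would be 5.05 V; the load pulls it down.)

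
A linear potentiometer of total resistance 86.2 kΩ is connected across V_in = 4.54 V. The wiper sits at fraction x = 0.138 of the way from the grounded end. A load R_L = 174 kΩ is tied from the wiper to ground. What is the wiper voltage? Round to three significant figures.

Split the track: R_lower = x·R_p = 11.90 kΩ, R_upper = (1−x)·R_p = 74.30 kΩ.
Lower segment in parallel with the load: 11.90 ‖ 174 = 11.13 kΩ.
Then V_out = V_in · 11.13/(74.30 + 11.13) = 0.5917 V.
(Unloaded: V_out = x·V_in = 0.627 V.)

V_out ≈ 0.592 V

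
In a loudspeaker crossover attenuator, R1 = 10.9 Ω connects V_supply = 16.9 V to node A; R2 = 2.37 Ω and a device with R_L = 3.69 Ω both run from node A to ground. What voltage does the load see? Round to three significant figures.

The load sits in parallel with R2, giving an effective lower resistance R2' = R2·R_L/(R2+R_L) = 1.443 Ω.
Now apply the divider: V_out = 16.9 × 0.1169 = 1.976 V.

V_out ≈ 1.98 V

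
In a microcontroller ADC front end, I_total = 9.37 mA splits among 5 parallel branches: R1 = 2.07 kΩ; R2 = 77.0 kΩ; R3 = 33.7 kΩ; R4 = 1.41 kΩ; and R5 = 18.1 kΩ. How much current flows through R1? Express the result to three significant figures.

Total conductance ΣG = 1/2.07 + 1/77.0 + 1/33.7 + 1/1.41 + 1/18.1 = 1.290 (units of 1/kΩ).
R1 takes the fraction G_k/ΣG = 0.4831/1.290 = 0.3744, so I = 9.37 × 0.3744 = 3.508 mA.

I ≈ 3.51 mA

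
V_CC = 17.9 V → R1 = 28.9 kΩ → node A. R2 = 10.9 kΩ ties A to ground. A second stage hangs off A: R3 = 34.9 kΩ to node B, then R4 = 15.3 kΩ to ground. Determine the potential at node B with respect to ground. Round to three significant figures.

The second stage (R3 + R4 = 50.20 kΩ) loads node A in parallel with R2.
Effective lower resistance at A: R2 ‖ 50.20 = 8.955 kΩ.
V_A = 17.9 × 8.955/(28.9 + 8.955) = 4.235 V.
Stage 2 is unloaded, so V_B = V_A · R4/(R3+R4) = 4.235 × 15.3/50.20 = 1.291 V.

V_B ≈ 1.29 V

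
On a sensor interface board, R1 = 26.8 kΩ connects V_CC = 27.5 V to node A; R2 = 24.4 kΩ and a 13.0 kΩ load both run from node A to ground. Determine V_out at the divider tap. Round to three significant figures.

First combine the lower leg with the load: R2 ‖ R_L = 8.481 kΩ.
Then V_out = V_CC · R2'/(R1 + R2') = 27.5 × 8.481/35.28 = 6.611 V.

V_out ≈ 6.61 V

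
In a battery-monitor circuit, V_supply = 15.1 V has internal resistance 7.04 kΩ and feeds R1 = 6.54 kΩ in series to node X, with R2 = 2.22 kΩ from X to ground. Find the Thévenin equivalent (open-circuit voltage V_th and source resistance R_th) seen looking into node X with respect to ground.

R1' = 7.04 + 6.54 = 13.58 kΩ (source resistance + R1).
With X open, the divider is unloaded: V_th = 15.1 × 2.22/15.80 = 2.122 V.
With V_supply suppressed (replaced by a short), R_th = R1' ‖ R2 = (13.58 × 2.22)/(13.58 + 2.22) = 1.908 kΩ.

V_th ≈ 2.12 V, R_th ≈ 1.91 kΩ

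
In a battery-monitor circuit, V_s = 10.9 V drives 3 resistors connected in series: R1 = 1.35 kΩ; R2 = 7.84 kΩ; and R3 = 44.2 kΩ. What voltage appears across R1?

V ≈ 0.276 V

Series total: ΣR = 1.35 + 7.84 + 44.2 = 53.39 kΩ.
Voltage divider: V = V_s · (1.350 / 53.39) = 10.9 × 0.02529 = 0.2756 V.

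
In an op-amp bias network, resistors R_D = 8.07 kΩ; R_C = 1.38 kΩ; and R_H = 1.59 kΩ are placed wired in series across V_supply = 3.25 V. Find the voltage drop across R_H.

ΣR = 8.07 + 1.38 + 1.59 = 11.04 kΩ.
V = V_supply · R/ΣR = 3.25 × 0.1440 = 0.4681 V.

V ≈ 0.468 V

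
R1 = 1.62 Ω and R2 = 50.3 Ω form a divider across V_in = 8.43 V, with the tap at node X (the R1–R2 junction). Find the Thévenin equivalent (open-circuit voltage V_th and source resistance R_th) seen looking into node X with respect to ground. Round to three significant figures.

V_th ≈ 8.17 V, R_th ≈ 1.57 Ω

Open-circuit (no load on X): V_th = V_in · R2/(R1 + R2) = 8.43 × 50.3/(1.620 + 50.3) = 8.167 V.
Looking into X with the source shorted: R_th = R1·R2/(R1+R2) = 1.620 × 50.3/51.92 = 1.569 Ω.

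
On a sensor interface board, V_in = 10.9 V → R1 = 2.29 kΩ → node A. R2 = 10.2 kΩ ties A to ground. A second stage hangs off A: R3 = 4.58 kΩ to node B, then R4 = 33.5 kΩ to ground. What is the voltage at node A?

Node A sees R2 in parallel with the series input of stage 2, R3 + R4 = 38.08 kΩ.
R2 ‖ (R3+R4) = 8.045 kΩ.
First divider: V_A = V_in · 8.045/(2.29 + 8.045) = 8.485 V.

V_A ≈ 8.48 V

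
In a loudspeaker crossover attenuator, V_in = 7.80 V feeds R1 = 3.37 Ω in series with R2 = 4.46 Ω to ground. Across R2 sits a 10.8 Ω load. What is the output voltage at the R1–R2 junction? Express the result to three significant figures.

First combine the lower leg with the load: R2 ‖ R_L = 3.156 Ω.
Then V_out = V_in · R2'/(R1 + R2') = 7.80 × 3.156/6.526 = 3.772 V.

V_out ≈ 3.77 V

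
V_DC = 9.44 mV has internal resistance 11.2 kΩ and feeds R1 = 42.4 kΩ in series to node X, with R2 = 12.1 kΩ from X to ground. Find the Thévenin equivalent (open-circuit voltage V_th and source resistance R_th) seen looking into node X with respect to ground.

V_th ≈ 1.74 mV, R_th ≈ 9.87 kΩ

R1' = 11.2 + 42.4 = 53.60 kΩ (source resistance + R1).
Open-circuit (no load on X): V_th = V_DC · R2/(R1' + R2) = 9.44 × 12.1/(53.60 + 12.1) = 1.739 mV.
Zeroing V_DC shorts the top of R1' to ground, so R_th = R1' ‖ R2 = 9.872 kΩ.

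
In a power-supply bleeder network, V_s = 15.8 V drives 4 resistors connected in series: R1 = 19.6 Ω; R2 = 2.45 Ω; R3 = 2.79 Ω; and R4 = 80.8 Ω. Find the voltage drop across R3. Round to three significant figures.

ΣR = 19.6 + 2.45 + 2.79 + 80.8 = 105.6 Ω.
V = V_s · R/ΣR = 15.8 × 0.02641 = 0.4173 V.

V ≈ 0.417 V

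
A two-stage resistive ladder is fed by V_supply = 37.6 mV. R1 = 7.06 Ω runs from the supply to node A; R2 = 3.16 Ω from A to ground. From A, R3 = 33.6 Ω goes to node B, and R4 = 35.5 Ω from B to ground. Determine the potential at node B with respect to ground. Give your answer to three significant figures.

V_B ≈ 5.79 mV

The second stage (R3 + R4 = 69.10 Ω) loads node A in parallel with R2.
Effective lower resistance at A: R2 ‖ 69.10 = 3.022 Ω.
So V_A = 37.6 × 0.2997 = 11.27 mV.
Stage 2 is unloaded, so V_B = V_A · R4/(R3+R4) = 11.27 × 35.5/69.10 = 5.790 mV.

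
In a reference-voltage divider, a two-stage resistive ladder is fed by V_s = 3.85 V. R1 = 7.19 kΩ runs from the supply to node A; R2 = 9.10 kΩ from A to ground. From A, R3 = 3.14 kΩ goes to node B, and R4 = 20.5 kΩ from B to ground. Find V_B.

V_B ≈ 1.59 V

Node A sees R2 in parallel with the series input of stage 2, R3 + R4 = 23.64 kΩ.
Effective lower resistance at A: R2 ‖ 23.64 = 6.571 kΩ.
V_A = 3.85 × 6.571/(7.19 + 6.571) = 1.838 V.
Stage 2 is unloaded, so V_B = V_A · R4/(R3+R4) = 1.838 × 20.5/23.64 = 1.594 V.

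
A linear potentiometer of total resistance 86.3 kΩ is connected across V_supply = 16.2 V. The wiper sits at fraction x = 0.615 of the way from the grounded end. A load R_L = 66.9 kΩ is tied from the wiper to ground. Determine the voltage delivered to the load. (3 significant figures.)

V_out ≈ 7.63 V

Lower segment x·R_p = 53.07 kΩ; upper segment (1−x)·R_p = 33.23 kΩ.
(x·R_p) ‖ R_L = 29.60 kΩ.
Loaded-divider output: V_out = 16.2 × 0.4711 = 7.632 V.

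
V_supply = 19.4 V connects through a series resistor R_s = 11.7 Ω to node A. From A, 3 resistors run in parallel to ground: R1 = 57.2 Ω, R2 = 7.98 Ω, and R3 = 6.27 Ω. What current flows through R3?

I ≈ 0.682 A

Equivalent of the parallel group: R_p = 3.308 Ω.
Node voltage V_A = V_supply · R_p/(R_s + R_p) = 19.4 × 0.2204 = 4.276 V.
I(R3) = V_A / R3 = 4.276/6.27 = 0.6820 A.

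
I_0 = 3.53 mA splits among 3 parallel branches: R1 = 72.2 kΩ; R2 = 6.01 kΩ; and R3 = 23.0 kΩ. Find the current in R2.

I ≈ 2.63 mA

ΣG = 1/72.2 + 1/6.01 + 1/23.0 = 0.2237.
By the current-divider rule, I = I_0 · G_k/ΣG = 3.53 × 0.7437 = 2.625 mA.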